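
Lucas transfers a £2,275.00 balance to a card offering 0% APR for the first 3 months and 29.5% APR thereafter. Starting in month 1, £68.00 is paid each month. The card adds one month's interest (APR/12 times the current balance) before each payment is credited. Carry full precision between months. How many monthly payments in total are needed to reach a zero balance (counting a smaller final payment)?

Promo months 1–3 at r₀ = 0%/12 = 0; months 4+ at r₁ = 29.5%/12 = 0.0245833.
After month 3 (no interest yet): B = £2,275.00 − 3·£68.00 = £2,071.00.
Then at r₁ with £68.00/mo: n₂ = −ln(1 − r₁·B/P)/ln(1+r₁) ≈ 56.87 → 57 more payments.

60 payments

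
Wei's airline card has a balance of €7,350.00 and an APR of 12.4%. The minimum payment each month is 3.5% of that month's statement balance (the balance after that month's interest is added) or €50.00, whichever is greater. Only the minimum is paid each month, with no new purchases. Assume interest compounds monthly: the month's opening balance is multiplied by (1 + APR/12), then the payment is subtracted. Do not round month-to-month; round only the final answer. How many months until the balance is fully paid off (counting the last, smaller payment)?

99 months

Monthly rate r = 12.4%/12 = 1.03333% = 0.0103333.
While 3.5% of the post-interest balance exceeds €50.00, each month B ← (B·(1+r))·(1 − 0.035), i.e. B shrinks by the factor (1+r)·0.965 = 0.97497.
This holds for months 1–66. Entering month 67 the balance is €1,379.62; 3.5% of the post-interest balance is now below €50.00, so the flat €50.00 minimum applies from here.
From month 67 a fixed €50.00 at rate r clears €1,379.62 in 33 more payments. Total: 66 + 33 = 99 months.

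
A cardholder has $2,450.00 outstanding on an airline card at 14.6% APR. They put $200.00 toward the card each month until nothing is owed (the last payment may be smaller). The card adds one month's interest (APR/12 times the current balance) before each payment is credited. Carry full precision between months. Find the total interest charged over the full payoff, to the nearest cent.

$219.40

Monthly rate r = 14.6%/12 = 1.21667% = 0.0121667.
Payoff takes n = ⌈−ln(1 − rB₀/P)/ln(1+r)⌉ = ⌈13.346⌉ = 14 payments; the last is $69.40.
Total paid = 13·$200.00 + $69.40 = $2,669.40.
Total interest = total paid − principal = $2,669.40 − $2,450.00 = $219.40.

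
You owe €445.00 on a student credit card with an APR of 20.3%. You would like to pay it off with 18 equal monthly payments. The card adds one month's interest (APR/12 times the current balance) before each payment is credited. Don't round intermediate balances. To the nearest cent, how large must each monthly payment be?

Monthly rate r = 20.3%/12 = 1.69167% = 0.0169167.
Level-payment amortization: P = B₀·r / (1 − (1+r)^(−n)) = 445.00·0.0169167 / (1 − 1.01692^(−18)).
Denominator 1 − (1+r)^(−18) = 0.260627275.
P = 7.52792 / 0.260627275 ≈ 28.88.

€28.88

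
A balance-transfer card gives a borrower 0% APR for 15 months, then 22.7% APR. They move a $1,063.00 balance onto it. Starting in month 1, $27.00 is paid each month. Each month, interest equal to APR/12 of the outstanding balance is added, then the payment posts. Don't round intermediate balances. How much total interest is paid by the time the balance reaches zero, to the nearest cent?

Promo months 1–15 at r₀ = 0%/12 = 0; months 16+ at r₁ = 22.7%/12 = 0.0189167.
After month 15 (no interest yet): B = $1,063.00 − 15·$27.00 = $658.00.
Then at r₁ with $27.00/mo: n₂ = −ln(1 − r₁·B/P)/ln(1+r₁) ≈ 32.98 → 33 more payments.
Total paid = 47·$27.00 + $26.47 = $1,295.47; interest = $1,295.47 − $1,063.00 = $232.47.

$232.47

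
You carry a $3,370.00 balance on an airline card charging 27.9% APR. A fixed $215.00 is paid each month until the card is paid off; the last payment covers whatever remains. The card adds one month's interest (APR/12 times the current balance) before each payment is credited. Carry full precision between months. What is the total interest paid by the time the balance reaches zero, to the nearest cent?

$870.22

Monthly rate r = 27.9%/12 = 2.325% = 0.02325.
Payoff takes n = ⌈−ln(1 − rB₀/P)/ln(1+r)⌉ = ⌈19.720⌉ = 20 payments; the last is $155.22.
Total paid = 19·$215.00 + $155.22 = $4,240.22.
Total interest = total paid − principal = $4,240.22 − $3,370.00 = $870.22.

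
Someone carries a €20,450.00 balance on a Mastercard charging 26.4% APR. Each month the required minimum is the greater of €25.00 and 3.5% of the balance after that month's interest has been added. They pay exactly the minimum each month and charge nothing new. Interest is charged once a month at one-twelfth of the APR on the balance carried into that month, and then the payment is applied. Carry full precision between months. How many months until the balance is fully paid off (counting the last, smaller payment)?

Monthly rate r = 26.4%/12 = 2.2% = 0.022.
While 3.5% of the post-interest balance exceeds €25.00, each month B ← (B·(1+r))·(1 − 0.035), i.e. B shrinks by the factor (1+r)·0.965 = 0.98623.
This holds for months 1–244. Entering month 245 the balance is €694.03; 3.5% of the post-interest balance is now below €25.00, so the flat €25.00 minimum applies from here.
From month 245 a fixed €25.00 at rate r clears €694.03 in 44 more payments. Total: 244 + 44 = 288 months.

288 months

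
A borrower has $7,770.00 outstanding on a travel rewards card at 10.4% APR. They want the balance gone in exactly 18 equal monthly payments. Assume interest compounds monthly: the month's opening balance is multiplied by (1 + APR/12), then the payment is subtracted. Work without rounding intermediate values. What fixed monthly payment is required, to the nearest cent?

Monthly rate r = 10.4%/12 = 0.866667% = 0.00866667.
Level-payment amortization: P = B₀·r / (1 − (1+r)^(−n)) = 7770.00·0.00866667 / (1 − 1.00867^(−18)).
Denominator 1 − (1+r)^(−18) = 0.143865578.
P = 67.34 / 0.143865578 ≈ 468.08.

$468.08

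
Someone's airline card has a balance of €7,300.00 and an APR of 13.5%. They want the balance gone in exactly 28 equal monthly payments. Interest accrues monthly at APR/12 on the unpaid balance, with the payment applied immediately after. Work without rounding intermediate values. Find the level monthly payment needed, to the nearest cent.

€305.38

Monthly rate r = 13.5%/12 = 1.125% = 0.01125.
Level-payment amortization: P = B₀·r / (1 − (1+r)^(−n)) = 7300.00·0.01125 / (1 − 1.01125^(−28)).
Denominator 1 − (1+r)^(−28) = 0.268926519.
P = 82.125 / 0.268926519 ≈ 305.38.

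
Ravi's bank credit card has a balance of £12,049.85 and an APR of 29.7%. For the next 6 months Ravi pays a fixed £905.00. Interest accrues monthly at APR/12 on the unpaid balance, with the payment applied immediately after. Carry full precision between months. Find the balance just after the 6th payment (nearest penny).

Monthly rate r = 29.7%/12 = 2.475% = 0.02475.
Each month: B ← B·(1+r) − £905.00.
Month 1: interest £298.23; balance after payment £11,443.08.
Month 2: interest £283.22; balance after payment £10,821.30.
Month 3: interest £267.83; balance after payment £10,184.13.
Month 4: interest £252.06; balance after payment £9,531.18.
Month 5: interest £235.90; balance after payment £8,862.08.
Month 6: interest £219.34; balance after payment £8,176.42.

£8,176.42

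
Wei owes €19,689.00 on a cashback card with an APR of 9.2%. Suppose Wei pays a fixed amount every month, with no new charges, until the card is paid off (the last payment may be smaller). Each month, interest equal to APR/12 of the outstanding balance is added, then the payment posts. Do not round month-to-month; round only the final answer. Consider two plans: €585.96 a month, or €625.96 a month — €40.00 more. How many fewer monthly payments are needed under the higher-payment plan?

Monthly rate r = 9.2%/12 = 0.766667% = 0.00766667.
At €585.96/mo: n = ⌈−ln(1 − rB₀/P)/ln(1+r)⌉ = 40 payments (last €1.58); total interest = total paid − €19,689.00 = €3,165.02.
At €625.96/mo: 37 payments (last €82.32); total interest €2,927.88.
Payments saved = 40 − 37 = 3.

3 fewer payments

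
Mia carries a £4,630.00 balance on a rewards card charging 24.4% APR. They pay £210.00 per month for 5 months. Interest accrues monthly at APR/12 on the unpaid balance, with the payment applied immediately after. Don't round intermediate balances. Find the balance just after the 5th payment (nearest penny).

Monthly rate r = 24.4%/12 = 2.03333% = 0.0203333.
Each month: B ← B·(1+r) − £210.00.
Month 1: interest £94.14; balance after payment £4,514.14.
Month 2: interest £91.79; balance after payment £4,395.93.
Month 3: interest £89.38; balance after payment £4,275.31.
Month 4: interest £86.93; balance after payment £4,152.25.
Month 5: interest £84.43; balance after payment £4,026.68.

£4,026.68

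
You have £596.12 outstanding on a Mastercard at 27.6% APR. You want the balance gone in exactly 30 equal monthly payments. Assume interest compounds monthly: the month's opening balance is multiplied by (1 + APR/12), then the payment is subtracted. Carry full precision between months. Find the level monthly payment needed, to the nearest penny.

£27.73

Monthly rate r = 27.6%/12 = 2.3% = 0.023.
Level-payment amortization: P = B₀·r / (1 − (1+r)^(−n)) = 596.12·0.023 / (1 − 1.023^(−30)).
Denominator 1 − (1+r)^(−30) = 0.49448856.
P = 13.7108 / 0.49448856 ≈ 27.73.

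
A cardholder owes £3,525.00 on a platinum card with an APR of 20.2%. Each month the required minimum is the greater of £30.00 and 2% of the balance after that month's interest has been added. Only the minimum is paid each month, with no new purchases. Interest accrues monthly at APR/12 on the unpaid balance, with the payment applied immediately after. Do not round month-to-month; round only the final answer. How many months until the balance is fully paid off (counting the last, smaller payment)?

Monthly rate r = 20.2%/12 = 1.68333% = 0.0168333.
While 2% of the post-interest balance exceeds £30.00, each month B ← (B·(1+r))·(1 − 0.02), i.e. B shrinks by the factor (1+r)·0.98 = 0.9965.
This holds for months 1–249. Entering month 250 the balance is £1,471.11; 2% of the post-interest balance is now below £30.00, so the flat £30.00 minimum applies from here.
From month 250 a fixed £30.00 at rate r clears £1,471.11 in 105 more payments. Total: 249 + 105 = 354 months.

354 months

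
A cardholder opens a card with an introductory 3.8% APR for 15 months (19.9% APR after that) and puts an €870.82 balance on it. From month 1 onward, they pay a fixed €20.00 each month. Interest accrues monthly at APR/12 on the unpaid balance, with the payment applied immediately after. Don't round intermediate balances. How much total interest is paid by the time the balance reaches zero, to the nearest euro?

Promo months 1–15 at r₀ = 3.8%/12 = 0.00316667; months 16+ at r₁ = 19.9%/12 = 0.0165833.
After month 15: iterate B ← B·(1+r₀) − €20.00 for 15 months → €606.37.
Then at r₁ with €20.00/mo: n₂ = −ln(1 − r₁·B/P)/ln(1+r₁) ≈ 42.48 → 43 more payments.
Total paid = 57·€20.00 + €9.70 = €1,149.70; interest = €1,149.70 − €870.82 = €278.88.

€279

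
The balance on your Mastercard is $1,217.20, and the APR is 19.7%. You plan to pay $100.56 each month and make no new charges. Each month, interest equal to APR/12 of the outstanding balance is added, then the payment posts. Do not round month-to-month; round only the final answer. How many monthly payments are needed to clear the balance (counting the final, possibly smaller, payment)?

14 payments

Monthly rate r = 19.7%/12 = 1.64167% = 0.0164167.
Recurrence: B ← B·(1+r) − $100.56.
Month 1: interest $19.98; balance after payment $1,136.62.
Month 2: interest $18.66; balance after payment $1,054.72.
Closed form: n = −ln(1 − rB₀/P)/ln(1+r) = −ln(0.80129)/ln(1.01642) ≈ 13.605, so the balance reaches zero during payment 14.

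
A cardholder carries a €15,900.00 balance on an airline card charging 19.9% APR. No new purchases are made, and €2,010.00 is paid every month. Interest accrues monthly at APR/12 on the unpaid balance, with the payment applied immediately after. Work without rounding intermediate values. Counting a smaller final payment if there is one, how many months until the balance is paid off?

Monthly rate r = 19.9%/12 = 1.65833% = 0.0165833.
Recurrence: B ← B·(1+r) − €2,010.00.
Month 1: interest €263.67; balance after payment €14,153.67.
Month 2: interest €234.72; balance after payment €12,378.39.
Closed form: n = −ln(1 − rB₀/P)/ln(1+r) = −ln(0.86882)/ln(1.01658) ≈ 8.550, so the balance reaches zero during payment 9.

9 payments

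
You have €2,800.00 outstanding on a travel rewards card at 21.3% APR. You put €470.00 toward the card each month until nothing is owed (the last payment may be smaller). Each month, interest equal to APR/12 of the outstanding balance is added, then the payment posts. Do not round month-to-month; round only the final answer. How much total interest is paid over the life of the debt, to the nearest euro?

Monthly rate r = 21.3%/12 = 1.775% = 0.01775.
Payoff takes n = ⌈−ln(1 − rB₀/P)/ln(1+r)⌉ = ⌈6.352⌉ = 7 payments; the last is €166.52.
Total paid = 6·€470.00 + €166.52 = €2,986.52.
Total interest = total paid − principal = €2,986.52 − €2,800.00 = €186.52.

€187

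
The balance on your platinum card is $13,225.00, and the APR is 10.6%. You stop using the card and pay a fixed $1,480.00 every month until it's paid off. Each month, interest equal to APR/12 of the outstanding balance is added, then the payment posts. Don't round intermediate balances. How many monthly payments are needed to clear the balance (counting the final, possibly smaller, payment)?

Monthly rate r = 10.6%/12 = 0.883333% = 0.00883333.
Recurrence: B ← B·(1+r) − $1,480.00.
Month 1: interest $116.82; balance after payment $11,861.82.
Month 2: interest $104.78; balance after payment $10,486.60.
Closed form: n = −ln(1 − rB₀/P)/ln(1+r) = −ln(0.92107)/ln(1.00883) ≈ 9.349, so the balance reaches zero during payment 10.

10 payments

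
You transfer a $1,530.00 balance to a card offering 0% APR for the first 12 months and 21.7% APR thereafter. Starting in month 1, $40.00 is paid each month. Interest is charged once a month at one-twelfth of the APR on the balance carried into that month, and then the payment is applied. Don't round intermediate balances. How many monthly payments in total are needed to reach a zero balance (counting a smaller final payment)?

48 months

Promo months 1–12 at r₀ = 0%/12 = 0; months 13+ at r₁ = 21.7%/12 = 0.0180833.
After month 12 (no interest yet): B = $1,530.00 − 12·$40.00 = $1,050.00.
Then at r₁ with $40.00/mo: n₂ = −ln(1 − r₁·B/P)/ln(1+r₁) ≈ 35.92 → 36 more payments.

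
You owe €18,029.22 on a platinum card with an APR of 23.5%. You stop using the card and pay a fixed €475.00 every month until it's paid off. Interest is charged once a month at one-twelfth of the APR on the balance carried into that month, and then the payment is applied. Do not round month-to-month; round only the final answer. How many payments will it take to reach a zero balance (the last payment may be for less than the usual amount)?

Monthly rate r = 23.5%/12 = 1.95833% = 0.0195833.
Recurrence: B ← B·(1+r) − €475.00.
Month 1: interest €353.07; balance after payment €17,907.29.
Month 2: interest €350.68; balance after payment €17,782.98.
Closed form: n = −ln(1 − rB₀/P)/ln(1+r) = −ln(0.25669)/ln(1.01958) ≈ 70.119, so the balance reaches zero during payment 71.

71 payments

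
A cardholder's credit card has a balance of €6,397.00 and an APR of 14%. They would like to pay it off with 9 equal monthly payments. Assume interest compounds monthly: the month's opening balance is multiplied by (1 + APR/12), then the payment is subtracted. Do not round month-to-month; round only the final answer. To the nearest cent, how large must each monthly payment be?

€752.88

Monthly rate r = 14%/12 = 1.16667% = 0.0116667.
Level-payment amortization: P = B₀·r / (1 − (1+r)^(−n)) = 6397.00·0.0116667 / (1 − 1.01167^(−9)).
Denominator 1 − (1+r)^(−9) = 0.0991281142.
P = 74.6317 / 0.0991281142 ≈ 752.88.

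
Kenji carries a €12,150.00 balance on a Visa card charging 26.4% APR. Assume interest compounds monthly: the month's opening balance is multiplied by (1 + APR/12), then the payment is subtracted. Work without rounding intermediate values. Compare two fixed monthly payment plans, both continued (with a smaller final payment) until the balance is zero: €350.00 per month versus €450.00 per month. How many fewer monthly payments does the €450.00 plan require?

Monthly rate r = 26.4%/12 = 2.2% = 0.022.
At €350.00/mo: n = ⌈−ln(1 − rB₀/P)/ln(1+r)⌉ = 67 payments (last €104.62); total interest = total paid − €12,150.00 = €11,054.62.
At €450.00/mo: 42 payments (last €191.05); total interest €6,491.05.
Payments saved = 67 − 42 = 25.

25 fewer payments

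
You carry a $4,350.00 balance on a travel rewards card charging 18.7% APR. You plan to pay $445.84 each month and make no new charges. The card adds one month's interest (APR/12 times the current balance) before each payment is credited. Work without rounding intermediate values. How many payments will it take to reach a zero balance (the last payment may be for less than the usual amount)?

Monthly rate r = 18.7%/12 = 1.55833% = 0.0155833.
Recurrence: B ← B·(1+r) − $445.84.
Month 1: interest $67.79; balance after payment $3,971.95.
Month 2: interest $61.90; balance after payment $3,588.00.
Closed form: n = −ln(1 − rB₀/P)/ln(1+r) = −ln(0.84796)/ln(1.01558) ≈ 10.666, so the balance reaches zero during payment 11.

11 months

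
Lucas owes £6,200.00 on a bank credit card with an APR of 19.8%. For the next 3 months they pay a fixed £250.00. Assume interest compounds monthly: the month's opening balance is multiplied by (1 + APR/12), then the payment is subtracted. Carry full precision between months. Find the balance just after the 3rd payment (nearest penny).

£5,749.55

Monthly rate r = 19.8%/12 = 1.65% = 0.0165.
Each month: B ← B·(1+r) − £250.00.
Month 1: interest £102.30; balance after payment £6,052.30.
Month 2: interest £99.86; balance after payment £5,902.16.
Month 3: interest £97.39; balance after payment £5,749.55.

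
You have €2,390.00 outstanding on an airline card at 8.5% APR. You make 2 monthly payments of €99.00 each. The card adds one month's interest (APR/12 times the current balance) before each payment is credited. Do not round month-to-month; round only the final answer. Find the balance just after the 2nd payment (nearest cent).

€2,225.28

Monthly rate r = 8.5%/12 = 0.708333% = 0.00708333.
Each month: B ← B·(1+r) − €99.00.
Month 1: interest €16.93; balance after payment €2,307.93.
Month 2: interest €16.35; balance after payment €2,225.28.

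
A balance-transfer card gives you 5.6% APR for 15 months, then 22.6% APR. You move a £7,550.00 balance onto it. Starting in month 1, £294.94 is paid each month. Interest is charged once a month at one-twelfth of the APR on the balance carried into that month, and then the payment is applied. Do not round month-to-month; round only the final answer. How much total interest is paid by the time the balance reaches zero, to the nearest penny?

£905.12

Promo months 1–15 at r₀ = 5.6%/12 = 0.00466667; months 16+ at r₁ = 22.6%/12 = 0.0188333.
After month 15: iterate B ← B·(1+r₀) − £294.94 for 15 months → £3,524.53.
Then at r₁ with £294.94/mo: n₂ = −ln(1 − r₁·B/P)/ln(1+r₁) ≈ 13.67 → 14 more payments.
Total paid = 28·£294.94 + £196.80 = £8,455.12; interest = £8,455.12 − £7,550.00 = £905.12.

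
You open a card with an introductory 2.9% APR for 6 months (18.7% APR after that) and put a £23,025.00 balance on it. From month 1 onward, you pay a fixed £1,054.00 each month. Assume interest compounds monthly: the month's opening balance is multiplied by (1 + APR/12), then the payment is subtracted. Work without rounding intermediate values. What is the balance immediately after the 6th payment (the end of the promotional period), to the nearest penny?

Promo months 1–6 at r₀ = 2.9%/12 = 0.00241667; months 7+ at r₁ = 18.7%/12 = 0.0155833.
After month 6: iterate B ← B·(1+r₀) − £1,054.00 for 6 months → £16,998.56.

£16,998.56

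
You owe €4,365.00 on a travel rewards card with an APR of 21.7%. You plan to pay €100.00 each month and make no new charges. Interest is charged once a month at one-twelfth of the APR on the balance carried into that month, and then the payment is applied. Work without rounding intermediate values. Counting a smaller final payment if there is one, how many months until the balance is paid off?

87 months

Monthly rate r = 21.7%/12 = 1.80833% = 0.0180833.
Recurrence: B ← B·(1+r) − €100.00.
Month 1: interest €78.93; balance after payment €4,343.93.
Month 2: interest €78.55; balance after payment €4,322.49.
Closed form: n = −ln(1 − rB₀/P)/ln(1+r) = −ln(0.21066)/ln(1.01808) ≈ 86.905, so the balance reaches zero during payment 87.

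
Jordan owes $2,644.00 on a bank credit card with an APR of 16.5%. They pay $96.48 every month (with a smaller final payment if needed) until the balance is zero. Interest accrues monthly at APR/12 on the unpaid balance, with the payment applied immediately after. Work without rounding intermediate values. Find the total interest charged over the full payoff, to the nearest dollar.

$697

Monthly rate r = 16.5%/12 = 1.375% = 0.01375.
Payoff takes n = ⌈−ln(1 − rB₀/P)/ln(1+r)⌉ = ⌈34.629⌉ = 35 payments; the last is $60.88.
Total paid = 34·$96.48 + $60.88 = $3,341.20.
Total interest = total paid − principal = $3,341.20 − $2,644.00 = $697.20.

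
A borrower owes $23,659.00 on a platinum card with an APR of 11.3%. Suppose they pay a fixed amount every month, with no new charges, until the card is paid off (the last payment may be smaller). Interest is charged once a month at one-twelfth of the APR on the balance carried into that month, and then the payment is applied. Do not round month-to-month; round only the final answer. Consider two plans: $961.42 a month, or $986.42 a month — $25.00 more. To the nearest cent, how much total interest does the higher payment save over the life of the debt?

Monthly rate r = 11.3%/12 = 0.941667% = 0.00941667.
At $961.42/mo: n = ⌈−ln(1 − rB₀/P)/ln(1+r)⌉ = 29 payments (last $121.52); total interest = total paid − $23,659.00 = $3,382.28.
At $986.42/mo: 28 payments (last $310.11); total interest $3,284.45.
Interest saved = $3,382.28 − $3,284.45 = $97.83.

$97.83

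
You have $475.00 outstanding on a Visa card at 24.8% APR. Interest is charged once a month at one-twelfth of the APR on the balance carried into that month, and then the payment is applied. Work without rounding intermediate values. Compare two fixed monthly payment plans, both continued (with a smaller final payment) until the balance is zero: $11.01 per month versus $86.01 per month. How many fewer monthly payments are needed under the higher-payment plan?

Monthly rate r = 24.8%/12 = 2.06667% = 0.0206667.
At $11.01/mo: n = ⌈−ln(1 − rB₀/P)/ln(1+r)⌉ = 109 payments (last $6.92); total interest = total paid − $475.00 = $721.00.
At $86.01/mo: 6 payments (last $79.57); total interest $34.62.
Payments saved = 109 − 6 = 103.

103 fewer payments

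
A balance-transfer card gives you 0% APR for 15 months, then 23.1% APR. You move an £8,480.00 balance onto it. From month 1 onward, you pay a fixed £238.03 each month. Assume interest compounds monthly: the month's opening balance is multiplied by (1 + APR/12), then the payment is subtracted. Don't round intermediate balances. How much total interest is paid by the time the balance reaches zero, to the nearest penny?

£1,406.76

Promo months 1–15 at r₀ = 0%/12 = 0; months 16+ at r₁ = 23.1%/12 = 0.01925.
After month 15 (no interest yet): B = £8,480.00 − 15·£238.03 = £4,909.55.
Then at r₁ with £238.03/mo: n₂ = −ln(1 − r₁·B/P)/ln(1+r₁) ≈ 26.53 → 27 more payments.
Total paid = 41·£238.03 + £127.53 = £9,886.76; interest = £9,886.76 − £8,480.00 = £1,406.76.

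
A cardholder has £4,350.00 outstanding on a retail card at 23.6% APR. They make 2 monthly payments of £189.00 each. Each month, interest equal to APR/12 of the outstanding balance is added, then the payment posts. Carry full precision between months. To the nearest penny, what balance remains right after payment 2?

£4,141.07

Monthly rate r = 23.6%/12 = 1.96667% = 0.0196667.
Each month: B ← B·(1+r) − £189.00.
Month 1: interest £85.55; balance after payment £4,246.55.
Month 2: interest £83.52; balance after payment £4,141.07.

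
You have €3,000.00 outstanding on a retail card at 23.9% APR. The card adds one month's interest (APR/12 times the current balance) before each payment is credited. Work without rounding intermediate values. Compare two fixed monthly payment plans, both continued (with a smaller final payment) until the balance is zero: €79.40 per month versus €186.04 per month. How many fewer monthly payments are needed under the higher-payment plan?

51 fewer payments

Monthly rate r = 23.9%/12 = 1.99167% = 0.0199167.
At €79.40/mo: n = ⌈−ln(1 − rB₀/P)/ln(1+r)⌉ = 71 payments (last €64.36); total interest = total paid − €3,000.00 = €2,622.36.
At €186.04/mo: 20 payments (last €120.07); total interest €654.83.
Payments saved = 71 − 20 = 51.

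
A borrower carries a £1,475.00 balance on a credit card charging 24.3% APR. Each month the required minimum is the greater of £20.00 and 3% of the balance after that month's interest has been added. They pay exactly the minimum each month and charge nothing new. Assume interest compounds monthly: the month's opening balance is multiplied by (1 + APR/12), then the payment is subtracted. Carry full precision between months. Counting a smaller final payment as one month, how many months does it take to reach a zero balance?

133 months

Monthly rate r = 24.3%/12 = 2.025% = 0.02025.
While 3% of the post-interest balance exceeds £20.00, each month B ← (B·(1+r))·(1 − 0.03), i.e. B shrinks by the factor (1+r)·0.97 = 0.98964.
This holds for months 1–79. Entering month 80 the balance is £648.01; 3% of the post-interest balance is now below £20.00, so the flat £20.00 minimum applies from here.
From month 80 a fixed £20.00 at rate r clears £648.01 in 54 more payments. Total: 79 + 54 = 133 months.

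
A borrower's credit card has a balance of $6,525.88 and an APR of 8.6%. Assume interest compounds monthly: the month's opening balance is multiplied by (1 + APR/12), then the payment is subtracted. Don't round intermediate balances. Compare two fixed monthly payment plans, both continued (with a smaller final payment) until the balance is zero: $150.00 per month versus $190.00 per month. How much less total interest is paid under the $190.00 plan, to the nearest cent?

$330.78

Monthly rate r = 8.6%/12 = 0.716667% = 0.00716667.
At $150.00/mo: n = ⌈−ln(1 − rB₀/P)/ln(1+r)⌉ = 53 payments (last $48.99); total interest = total paid − $6,525.88 = $1,323.11.
At $190.00/mo: 40 payments (last $108.21); total interest $992.33.
Interest saved = $1,323.11 − $992.33 = $330.78.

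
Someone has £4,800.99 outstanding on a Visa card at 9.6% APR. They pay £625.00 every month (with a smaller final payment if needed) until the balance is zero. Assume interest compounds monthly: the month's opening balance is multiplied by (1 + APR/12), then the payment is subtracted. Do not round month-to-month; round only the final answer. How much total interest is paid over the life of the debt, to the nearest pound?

Monthly rate r = 9.6%/12 = 0.8% = 0.008.
Payoff takes n = ⌈−ln(1 − rB₀/P)/ln(1+r)⌉ = ⌈7.959⌉ = 8 payments; the last is £599.73.
Total paid = 7·£625.00 + £599.73 = £4,974.73.
Total interest = total paid − principal = £4,974.73 − £4,800.99 = £173.74.

£174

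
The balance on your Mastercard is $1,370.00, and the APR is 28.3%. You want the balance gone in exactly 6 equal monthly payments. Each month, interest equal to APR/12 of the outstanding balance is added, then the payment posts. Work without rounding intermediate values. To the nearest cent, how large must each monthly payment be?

Monthly rate r = 28.3%/12 = 2.35833% = 0.0235833.
Level-payment amortization: P = B₀·r / (1 − (1+r)^(−n)) = 1370.00·0.0235833 / (1 − 1.02358^(−6)).
Denominator 1 − (1+r)^(−6) = 0.130517661.
P = 32.3092 / 0.130517661 ≈ 247.55.

$247.55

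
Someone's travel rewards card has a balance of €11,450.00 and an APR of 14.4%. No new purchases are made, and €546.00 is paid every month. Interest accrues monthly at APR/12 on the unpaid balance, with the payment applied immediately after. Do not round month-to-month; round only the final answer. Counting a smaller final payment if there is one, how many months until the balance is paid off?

25 payments

Monthly rate r = 14.4%/12 = 1.2% = 0.012.
Recurrence: B ← B·(1+r) − €546.00.
Month 1: interest €137.40; balance after payment €11,041.40.
Month 2: interest €132.50; balance after payment €10,627.90.
Closed form: n = −ln(1 − rB₀/P)/ln(1+r) = −ln(0.74835)/ln(1.012) ≈ 24.302, so the balance reaches zero during payment 25.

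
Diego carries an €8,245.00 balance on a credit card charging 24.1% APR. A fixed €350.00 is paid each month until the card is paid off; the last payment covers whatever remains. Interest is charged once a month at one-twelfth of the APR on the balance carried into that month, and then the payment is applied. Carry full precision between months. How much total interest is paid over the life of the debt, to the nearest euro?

Monthly rate r = 24.1%/12 = 2.00833% = 0.0200833.
Payoff takes n = ⌈−ln(1 − rB₀/P)/ln(1+r)⌉ = ⌈32.224⌉ = 33 payments; the last is €79.07.
Total paid = 32·€350.00 + €79.07 = €11,279.07.
Total interest = total paid − principal = €11,279.07 − €8,245.00 = €3,034.07.

€3,034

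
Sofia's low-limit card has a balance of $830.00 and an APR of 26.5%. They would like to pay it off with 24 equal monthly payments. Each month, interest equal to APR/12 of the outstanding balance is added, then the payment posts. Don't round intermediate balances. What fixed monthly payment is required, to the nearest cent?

$44.93

Monthly rate r = 26.5%/12 = 2.20833% = 0.0220833.
Level-payment amortization: P = B₀·r / (1 − (1+r)^(−n)) = 830.00·0.0220833 / (1 − 1.02208^(−24)).
Denominator 1 − (1+r)^(−24) = 0.407990543.
P = 18.3292 / 0.407990543 ≈ 44.93.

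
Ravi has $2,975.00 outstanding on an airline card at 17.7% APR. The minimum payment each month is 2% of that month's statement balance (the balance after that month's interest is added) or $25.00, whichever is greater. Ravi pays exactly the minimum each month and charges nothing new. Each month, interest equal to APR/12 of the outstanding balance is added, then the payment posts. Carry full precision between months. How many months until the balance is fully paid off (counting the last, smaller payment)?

Monthly rate r = 17.7%/12 = 1.475% = 0.01475.
While 2% of the post-interest balance exceeds $25.00, each month B ← (B·(1+r))·(1 − 0.02), i.e. B shrinks by the factor (1+r)·0.98 = 0.99445.
This holds for months 1–159. Entering month 160 the balance is $1,228.92; 2% of the post-interest balance is now below $25.00, so the flat $25.00 minimum applies from here.
From month 160 a fixed $25.00 at rate r clears $1,228.92 in 89 more payments. Total: 159 + 89 = 248 months.

248 months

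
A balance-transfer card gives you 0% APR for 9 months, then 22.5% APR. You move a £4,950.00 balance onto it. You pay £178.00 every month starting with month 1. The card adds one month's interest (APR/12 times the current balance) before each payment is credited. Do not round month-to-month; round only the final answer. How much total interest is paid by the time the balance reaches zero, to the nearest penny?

£819.61

Promo months 1–9 at r₀ = 0%/12 = 0; months 10+ at r₁ = 22.5%/12 = 0.01875.
After month 9 (no interest yet): B = £4,950.00 − 9·£178.00 = £3,348.00.
Then at r₁ with £178.00/mo: n₂ = −ln(1 − r₁·B/P)/ln(1+r₁) ≈ 23.41 → 24 more payments.
Total paid = 32·£178.00 + £73.61 = £5,769.61; interest = £5,769.61 − £4,950.00 = £819.61.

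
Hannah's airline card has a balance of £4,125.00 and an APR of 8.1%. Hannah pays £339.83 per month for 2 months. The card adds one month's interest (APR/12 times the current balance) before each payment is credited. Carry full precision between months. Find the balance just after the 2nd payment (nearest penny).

Monthly rate r = 8.1%/12 = 0.675% = 0.00675.
Each month: B ← B·(1+r) − £339.83.
Month 1: interest £27.84; balance after payment £3,813.01.
Month 2: interest £25.74; balance after payment £3,498.92.

£3,498.92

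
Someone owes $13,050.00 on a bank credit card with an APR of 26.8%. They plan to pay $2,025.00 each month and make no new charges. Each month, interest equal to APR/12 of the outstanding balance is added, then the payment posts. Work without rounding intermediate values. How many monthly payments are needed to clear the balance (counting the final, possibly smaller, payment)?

Monthly rate r = 26.8%/12 = 2.23333% = 0.0223333.
Recurrence: B ← B·(1+r) − $2,025.00.
Month 1: interest $291.45; balance after payment $11,316.45.
Month 2: interest $252.73; balance after payment $9,544.18.
Closed form: n = −ln(1 − rB₀/P)/ln(1+r) = −ln(0.85607)/ln(1.02233) ≈ 7.036, so the balance reaches zero during payment 8.

8 months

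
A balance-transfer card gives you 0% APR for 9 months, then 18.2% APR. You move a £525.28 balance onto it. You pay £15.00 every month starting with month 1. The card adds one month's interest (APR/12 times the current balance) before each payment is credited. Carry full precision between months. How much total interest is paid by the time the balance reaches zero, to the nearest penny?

£109.88

Promo months 1–9 at r₀ = 0%/12 = 0; months 10+ at r₁ = 18.2%/12 = 0.0151667.
After month 9 (no interest yet): B = £525.28 − 9·£15.00 = £390.28.
Then at r₁ with £15.00/mo: n₂ = −ln(1 − r₁·B/P)/ln(1+r₁) ≈ 33.34 → 34 more payments.
Total paid = 42·£15.00 + £5.16 = £635.16; interest = £635.16 − £525.28 = £109.88.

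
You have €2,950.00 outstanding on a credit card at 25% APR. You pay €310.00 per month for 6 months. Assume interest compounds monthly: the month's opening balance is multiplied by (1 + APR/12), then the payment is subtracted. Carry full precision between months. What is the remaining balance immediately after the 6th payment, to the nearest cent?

€1,378.89

Monthly rate r = 25%/12 = 2.08333% = 0.0208333.
Each month: B ← B·(1+r) − €310.00.
Month 1: interest €61.46; balance after payment €2,701.46.
Month 2: interest €56.28; balance after payment €2,447.74.
Month 3: interest €50.99; balance after payment €2,188.73.
Month 4: interest €45.60; balance after payment €1,924.33.
Month 5: interest €40.09; balance after payment €1,654.42.
Month 6: interest €34.47; balance after payment €1,378.89.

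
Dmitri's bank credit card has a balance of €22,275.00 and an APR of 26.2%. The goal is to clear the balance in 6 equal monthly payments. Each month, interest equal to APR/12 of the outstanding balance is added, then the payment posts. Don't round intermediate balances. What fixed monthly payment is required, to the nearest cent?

€4,001.30

Monthly rate r = 26.2%/12 = 2.18333% = 0.0218333.
Level-payment amortization: P = B₀·r / (1 − (1+r)^(−n)) = 22275.00·0.0218333 / (1 − 1.02183^(−6)).
Denominator 1 − (1+r)^(−6) = 0.121544825.
P = 486.337 / 0.121544825 ≈ 4001.30.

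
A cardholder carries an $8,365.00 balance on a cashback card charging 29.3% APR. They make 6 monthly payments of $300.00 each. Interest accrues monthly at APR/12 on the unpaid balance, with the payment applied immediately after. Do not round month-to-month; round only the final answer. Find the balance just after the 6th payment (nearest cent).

$7,754.24

Monthly rate r = 29.3%/12 = 2.44167% = 0.0244167.
Each month: B ← B·(1+r) − $300.00.
Month 1: interest $204.25; balance after payment $8,269.25.
Month 2: interest $201.91; balance after payment $8,171.15.
Month 3: interest $199.51; balance after payment $8,070.67.
Month 4: interest $197.06; balance after payment $7,967.72.
Month 5: interest $194.55; balance after payment $7,862.27.
Month 6: interest $191.97; balance after payment $7,754.24.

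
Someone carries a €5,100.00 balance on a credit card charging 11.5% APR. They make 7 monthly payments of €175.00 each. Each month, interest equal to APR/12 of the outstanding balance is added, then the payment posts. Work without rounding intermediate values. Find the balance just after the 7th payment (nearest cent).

€4,191.33

Monthly rate r = 11.5%/12 = 0.958333% = 0.00958333.
Each month: B ← B·(1+r) − €175.00.
Month 1: interest €48.87; balance after payment €4,973.88.
Month 2: interest €47.67; balance after payment €4,846.54.
Month 3: interest €46.45; balance after payment €4,717.99.
Month 4: interest €45.21; balance after payment €4,588.20.
Month 5: interest €43.97; balance after payment €4,457.17.
Month 6: interest €42.71; balance after payment €4,324.89.
Month 7: interest €41.45; balance after payment €4,191.33.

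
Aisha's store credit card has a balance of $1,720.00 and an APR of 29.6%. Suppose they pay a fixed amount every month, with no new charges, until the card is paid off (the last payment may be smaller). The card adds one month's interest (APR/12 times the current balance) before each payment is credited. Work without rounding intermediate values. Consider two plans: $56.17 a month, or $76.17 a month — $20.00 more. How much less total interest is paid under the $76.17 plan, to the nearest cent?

$700.06

Monthly rate r = 29.6%/12 = 2.46667% = 0.0246667.
At $56.17/mo: n = ⌈−ln(1 − rB₀/P)/ln(1+r)⌉ = 58 payments (last $43.66); total interest = total paid − $1,720.00 = $1,525.35.
At $76.17/mo: 34 payments (last $31.68); total interest $825.29.
Interest saved = $1,525.35 − $825.29 = $700.06.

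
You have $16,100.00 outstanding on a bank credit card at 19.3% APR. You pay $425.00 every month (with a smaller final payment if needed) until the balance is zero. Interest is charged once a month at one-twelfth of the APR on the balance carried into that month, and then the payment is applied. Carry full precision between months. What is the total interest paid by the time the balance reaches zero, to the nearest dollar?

Monthly rate r = 19.3%/12 = 1.60833% = 0.0160833.
Payoff takes n = ⌈−ln(1 − rB₀/P)/ln(1+r)⌉ = ⌈58.899⌉ = 59 payments; the last is $382.25.
Total paid = 58·$425.00 + $382.25 = $25,032.25.
Total interest = total paid − principal = $25,032.25 − $16,100.00 = $8,932.25.

$8,932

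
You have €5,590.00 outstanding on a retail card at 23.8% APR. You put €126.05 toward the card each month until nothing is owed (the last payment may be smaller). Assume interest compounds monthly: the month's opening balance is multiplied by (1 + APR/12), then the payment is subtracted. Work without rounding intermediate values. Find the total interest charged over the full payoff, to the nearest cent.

Monthly rate r = 23.8%/12 = 1.98333% = 0.0198333.
Payoff takes n = ⌈−ln(1 − rB₀/P)/ln(1+r)⌉ = ⌈107.774⌉ = 108 payments; the last is €97.74.
Total paid = 107·€126.05 + €97.74 = €13,585.09.
Total interest = total paid − principal = €13,585.09 − €5,590.00 = €7,995.09.

€7,995.09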